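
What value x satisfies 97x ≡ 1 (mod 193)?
2

gcd(97, 193) = 1, so the inverse exists.
Extended Euclidean algorithm on (193, 97):
193 = 1 × 97 + 96  ⟹  96 = (1)·193 + (-1)·97
97 = 1 × 96 + 1  ⟹  1 = (-1)·193 + (2)·97
So (2)·97 ≡ 1 (mod 193), i.e. 97^(-1) ≡ 2 (mod 193).
Check: 97 × 2 = 194 ≡ 1 (mod 193)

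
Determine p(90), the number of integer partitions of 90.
56634173

p(n) counts ways to write n as a sum of positive integers (order ignored).
Euler's pentagonal recurrence: p(k) = p(k-1) + p(k-2) - p(k-5) - p(k-7) + p(k-12) + p(k-15) - ... (offsets j(3j∓1)/2, signs ++--, p(0)=1, p(<0)=0).
DP table for k = 0..89: p(0)=1, p(1)=1, p(2)=2, p(3)=3, p(4)=5, p(5)=7, p(6)=11, p(7)=15, p(8)=22, p(9)=30, p(10)=42, p(11)=56, p(12)=77, p(13)=101, p(14)=135, p(15)=176, p(16)=231, p(17)=297, p(18)=385, p(19)=490, p(20)=627, p(21)=792, p(22)=1002, p(23)=1255, p(24)=1575, p(25)=1958, p(26)=2436, p(27)=3010, p(28)=3718, p(29)=4565, p(30)=5604, p(31)=6842, p(32)=8349, p(33)=10143, p(34)=12310, p(35)=14883, p(36)=17977, p(37)=21637, p(38)=26015, p(39)=31185, p(40)=37338, p(41)=44583, p(42)=53174, p(43)=63261, p(44)=75175, p(45)=89134, p(46)=105558, p(47)=124754, p(48)=147273, p(49)=173525, p(50)=204226, p(51)=239943, p(52)=281589, p(53)=329931, p(54)=386155, p(55)=451276, p(56)=526823, p(57)=614154, p(58)=715220, p(59)=831820, p(60)=966467, p(61)=1121505, p(62)=1300156, p(63)=1505499, p(64)=1741630, p(65)=2012558, p(66)=2323520, p(67)=2679689, p(68)=3087735, p(69)=3554345, p(70)=4087968, p(71)=4697205, p(72)=5392783, p(73)=6185689, p(74)=7089500, p(75)=8118264, p(76)=9289091, p(77)=10619863, p(78)=12132164, p(79)=13848650, p(80)=15796476, p(81)=18004327, p(82)=20506255, p(83)=23338469, p(84)=26543660, p(85)=30167357, p(86)=34262962, p(87)=38887673, p(88)=44108109, p(89)=49995925.
Final step: p(90) = p(89) + p(88) - p(85) - p(83) + p(78) + p(75) - p(68) - p(64) + p(55) + p(50) - p(39) - p(33) + p(20) + p(13)
= 49995925 + 44108109 - 30167357 - 23338469 + 12132164 + 8118264 - 3087735 - 1741630 + 451276 + 204226 - 31185 - 10143 + 627 + 101
= 56634173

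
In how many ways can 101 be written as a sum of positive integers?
214481126

p(n) counts ways to write n as a sum of positive integers (order ignored).
Euler's pentagonal recurrence: p(k) = p(k-1) + p(k-2) - p(k-5) - p(k-7) + p(k-12) + p(k-15) - ... (offsets j(3j∓1)/2, signs ++--, p(0)=1, p(<0)=0).
DP table for k = 0..100: p(0)=1, p(1)=1, p(2)=2, p(3)=3, p(4)=5, p(5)=7, p(6)=11, p(7)=15, p(8)=22, p(9)=30, p(10)=42, p(11)=56, p(12)=77, p(13)=101, p(14)=135, p(15)=176, p(16)=231, p(17)=297, p(18)=385, p(19)=490, p(20)=627, p(21)=792, p(22)=1002, p(23)=1255, p(24)=1575, p(25)=1958, p(26)=2436, p(27)=3010, p(28)=3718, p(29)=4565, p(30)=5604, p(31)=6842, p(32)=8349, p(33)=10143, p(34)=12310, p(35)=14883, p(36)=17977, p(37)=21637, p(38)=26015, p(39)=31185, p(40)=37338, p(41)=44583, p(42)=53174, p(43)=63261, p(44)=75175, p(45)=89134, p(46)=105558, p(47)=124754, p(48)=147273, p(49)=173525, p(50)=204226, p(51)=239943, p(52)=281589, p(53)=329931, p(54)=386155, p(55)=451276, p(56)=526823, p(57)=614154, p(58)=715220, p(59)=831820, p(60)=966467, p(61)=1121505, p(62)=1300156, p(63)=1505499, p(64)=1741630, p(65)=2012558, p(66)=2323520, p(67)=2679689, p(68)=3087735, p(69)=3554345, p(70)=4087968, p(71)=4697205, p(72)=5392783, p(73)=6185689, p(74)=7089500, p(75)=8118264, p(76)=9289091, p(77)=10619863, p(78)=12132164, p(79)=13848650, p(80)=15796476, p(81)=18004327, p(82)=20506255, p(83)=23338469, p(84)=26543660, p(85)=30167357, p(86)=34262962, p(87)=38887673, p(88)=44108109, p(89)=49995925, p(90)=56634173, p(91)=64112359, p(92)=72533807, p(93)=82010177, p(94)=92669720, p(95)=104651419, p(96)=118114304, p(97)=133230930, p(98)=150198136, p(99)=169229875, p(100)=190569292.
Final step: p(101) = p(100) + p(99) - p(96) - p(94) + p(89) + p(86) - p(79) - p(75) + p(66) + p(61) - p(50) - p(44) + p(31) + p(24) - p(9) - p(1)
= 190569292 + 169229875 - 118114304 - 92669720 + 49995925 + 34262962 - 13848650 - 8118264 + 2323520 + 1121505 - 204226 - 75175 + 6842 + 1575 - 30 - 1
= 214481126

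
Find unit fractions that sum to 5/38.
1/8 + 1/152

Greedy algorithm:
5/38: ceiling(38/5) = 8, use 1/8
1/152: ceiling(152/1) = 152, use 1/152
Result: 5/38 = 1/8 + 1/152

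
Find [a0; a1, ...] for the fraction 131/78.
[1; 1, 2, 8, 3]

Euclidean algorithm steps:
131 = 1 × 78 + 53
78 = 1 × 53 + 25
53 = 2 × 25 + 3
25 = 8 × 3 + 1
3 = 3 × 1 + 0
Continued fraction: [1; 1, 2, 8, 3]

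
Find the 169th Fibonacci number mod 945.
559

Matrix identity: Q^n = [[F_(n+1), F_n], [F_n, F_(n-1)]] with Q = [[1,1],[1,0]].
n = 169 = 10101001₂. Square-and-multiply, entries mod 945:
Q^1 = [[1,1],[1,0]]
Q^2 = (Q^1)² = [[2,1],[1,1]]
Q^5 = (Q^2)²·Q = [[8,5],[5,3]]
Q^10 = (Q^5)² = [[89,55],[55,34]]
Q^21 = (Q^10)²·Q = [[701,551],[551,150]]
Q^42 = (Q^21)² = [[257,181],[181,76]]
Q^84 = (Q^42)² = [[530,738],[738,737]]
Q^169 = (Q^84)²·Q = [[55,559],[559,441]]
F_169 mod 945 = Q^169[0][1] = 559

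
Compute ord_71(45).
7

71 is prime, so ord(45) divides φ(71) = 70.
Divisors of 70: 1, 2, 5, 7, 10, 14, 35, 70.
Repeated squaring: 45^1 ≡ 45, 45^2 ≡ 37, 45^4 ≡ 20, 45^8 ≡ 45, 45^16 ≡ 37, 45^32 ≡ 20, 45^64 ≡ 45 (mod 71).
Test 45^d mod 71 for each divisor d in increasing order:
45^1 ≡ 45
45^2 ≡ 37
45^5 = 45^4·45^1 ≡ 48
45^7 = 45^4·45^2·45^1 ≡ 1  ← first divisor giving 1
The order is 7.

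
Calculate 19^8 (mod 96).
1

Repeated squaring. Binary of 8 = 1000.
19^1 ≡ 19 (mod 96); 19^2 ≡ 73 (mod 96); 19^4 ≡ 49 (mod 96); 19^8 ≡ 1 (mod 96)
19^8 = 19^8 ≡ 1 (mod 96)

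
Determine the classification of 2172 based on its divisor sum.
abundant

Proper divisors of 2172: sum = 1 + 2 + 3 + 4 + 6 + 12 + 181 + 362 + 543 + 724 + 1086 = 2924
Since 2924 > 2172, 2172 is abundant.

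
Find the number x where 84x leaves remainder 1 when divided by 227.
100

gcd(84, 227) = 1, so the inverse exists.
Extended Euclidean algorithm on (227, 84):
227 = 2 × 84 + 59  ⟹  59 = (1)·227 + (-2)·84
84 = 1 × 59 + 25  ⟹  25 = (-1)·227 + (3)·84
59 = 2 × 25 + 9  ⟹  9 = (3)·227 + (-8)·84
25 = 2 × 9 + 7  ⟹  7 = (-7)·227 + (19)·84
9 = 1 × 7 + 2  ⟹  2 = (10)·227 + (-27)·84
7 = 3 × 2 + 1  ⟹  1 = (-37)·227 + (100)·84
So (100)·84 ≡ 1 (mod 227), i.e. 84^(-1) ≡ 100 (mod 227).
Check: 84 × 100 = 8400 ≡ 1 (mod 227)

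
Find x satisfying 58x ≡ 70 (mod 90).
x ≡ 40 (mod 45)

gcd(58, 90) = 2, which divides 70, so solutions exist.
Divide through by 2: 29x ≡ 35 (mod 45).
Find 29^(-1) mod 45 by the extended Euclidean algorithm:
45 = 1 × 29 + 16  ⟹  16 = (1)·45 + (-1)·29
29 = 1 × 16 + 13  ⟹  13 = (-1)·45 + (2)·29
16 = 1 × 13 + 3  ⟹  3 = (2)·45 + (-3)·29
13 = 4 × 3 + 1  ⟹  1 = (-9)·45 + (14)·29
So (14)·29 ≡ 1 (mod 45), i.e. 29^(-1) ≡ 14 (mod 45).
x ≡ 14 × 35 = 490 ≡ 40 (mod 45).
Check: 58 × 40 = 2320 ≡ 70 (mod 90).
x ≡ 40 (mod 45), giving 2 solutions mod 90.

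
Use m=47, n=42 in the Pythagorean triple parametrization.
(445, 3948, 3973)

Euclid's formula: a = m² - n², b = 2mn, c = m² + n²
m = 47, n = 42
a = 47² - 42² = 2209 - 1764 = 445
b = 2 × 47 × 42 = 3948
c = 47² + 42² = 2209 + 1764 = 3973
Verification: 445² + 3948² = 198025 + 15586704 = 15784729 = 3973² ✓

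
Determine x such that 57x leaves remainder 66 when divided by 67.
x ≡ 47 (mod 67)

gcd(57, 67) = 1, which divides 66, so solutions exist.
Find 57^(-1) mod 67 by the extended Euclidean algorithm:
67 = 1 × 57 + 10  ⟹  10 = (1)·67 + (-1)·57
57 = 5 × 10 + 7  ⟹  7 = (-5)·67 + (6)·57
10 = 1 × 7 + 3  ⟹  3 = (6)·67 + (-7)·57
7 = 2 × 3 + 1  ⟹  1 = (-17)·67 + (20)·57
So (20)·57 ≡ 1 (mod 67), i.e. 57^(-1) ≡ 20 (mod 67).
x ≡ 20 × 66 = 1320 ≡ 47 (mod 67).
Check: 57 × 47 = 2679 ≡ 66 (mod 67).
Unique solution: x ≡ 47 (mod 67)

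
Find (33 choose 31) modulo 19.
15

Using Lucas' theorem:
Write n=33 and k=31 in base 19:
n in base 19: [1, 14]
k in base 19: [1, 12]
C(33,31) mod 19 = ∏ C(n_i, k_i) mod 19
Digit binomials (mod 19): C(1,1) = 1; C(14,12) = 91 ≡ 15
Product: 1 × 15 = 15 ≡ 15 (mod 19)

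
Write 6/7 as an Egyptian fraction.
1/2 + 1/3 + 1/42

Greedy algorithm:
6/7: ceiling(7/6) = 2, use 1/2
5/14: ceiling(14/5) = 3, use 1/3
1/42: ceiling(42/1) = 42, use 1/42
Result: 6/7 = 1/2 + 1/3 + 1/42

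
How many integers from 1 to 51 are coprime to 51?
32

51 = 3 × 17
φ(n) = n × ∏(1 - 1/p) for each prime p dividing n
φ(51) = 51 × (1 - 1/3) × (1 - 1/17) = 32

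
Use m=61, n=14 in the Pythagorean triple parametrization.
(3525, 1708, 3917)

Euclid's formula: a = m² - n², b = 2mn, c = m² + n²
m = 61, n = 14
a = 61² - 14² = 3721 - 196 = 3525
b = 2 × 61 × 14 = 1708
c = 61² + 14² = 3721 + 196 = 3917
Verification: 3525² + 1708² = 12425625 + 2917264 = 15342889 = 3917² ✓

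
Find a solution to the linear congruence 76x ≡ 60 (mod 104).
x ≡ 9 (mod 26)

gcd(76, 104) = 4, which divides 60, so solutions exist.
Divide through by 4: 19x ≡ 15 (mod 26).
Find 19^(-1) mod 26 by the extended Euclidean algorithm:
26 = 1 × 19 + 7  ⟹  7 = (1)·26 + (-1)·19
19 = 2 × 7 + 5  ⟹  5 = (-2)·26 + (3)·19
7 = 1 × 5 + 2  ⟹  2 = (3)·26 + (-4)·19
5 = 2 × 2 + 1  ⟹  1 = (-8)·26 + (11)·19
So (11)·19 ≡ 1 (mod 26), i.e. 19^(-1) ≡ 11 (mod 26).
x ≡ 11 × 15 = 165 ≡ 9 (mod 26).
Check: 76 × 9 = 684 ≡ 60 (mod 104).
x ≡ 9 (mod 26), giving 4 solutions mod 104.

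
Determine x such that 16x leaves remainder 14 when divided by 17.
x ≡ 3 (mod 17)

gcd(16, 17) = 1, which divides 14, so solutions exist.
Find 16^(-1) mod 17 by the extended Euclidean algorithm:
17 = 1 × 16 + 1  ⟹  1 = (1)·17 + (-1)·16
So (-1)·16 ≡ 1 (mod 17), i.e. 16^(-1) ≡ -1 ≡ 16 (mod 17).
x ≡ 16 × 14 = 224 ≡ 3 (mod 17).
Check: 16 × 3 = 48 ≡ 14 (mod 17).
Unique solution: x ≡ 3 (mod 17)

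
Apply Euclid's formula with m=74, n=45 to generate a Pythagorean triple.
(3451, 6660, 7501)

Euclid's formula: a = m² - n², b = 2mn, c = m² + n²
m = 74, n = 45
a = 74² - 45² = 5476 - 2025 = 3451
b = 2 × 74 × 45 = 6660
c = 74² + 45² = 5476 + 2025 = 7501
Verification: 3451² + 6660² = 11909401 + 44355600 = 56265001 = 7501² ✓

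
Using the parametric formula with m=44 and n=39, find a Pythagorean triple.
(415, 3432, 3457)

Euclid's formula: a = m² - n², b = 2mn, c = m² + n²
m = 44, n = 39
a = 44² - 39² = 1936 - 1521 = 415
b = 2 × 44 × 39 = 3432
c = 44² + 39² = 1936 + 1521 = 3457
Verification: 415² + 3432² = 172225 + 11778624 = 11950849 = 3457² ✓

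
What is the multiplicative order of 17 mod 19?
9

19 is prime, so ord(17) divides φ(19) = 18.
Divisors of 18: 1, 2, 3, 6, 9, 18.
Repeated squaring: 17^1 ≡ 17, 17^2 ≡ 4, 17^4 ≡ 16, 17^8 ≡ 9, 17^16 ≡ 5 (mod 19).
Test 17^d mod 19 for each divisor d in increasing order:
17^1 ≡ 17
17^2 ≡ 4
17^3 = 17^2·17^1 ≡ 11
17^6 = 17^4·17^2 ≡ 7
17^9 = 17^8·17^1 ≡ 1  ← first divisor giving 1
The order is 9.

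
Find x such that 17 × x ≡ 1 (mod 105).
68

gcd(17, 105) = 1, so the inverse exists.
Extended Euclidean algorithm on (105, 17):
105 = 6 × 17 + 3  ⟹  3 = (1)·105 + (-6)·17
17 = 5 × 3 + 2  ⟹  2 = (-5)·105 + (31)·17
3 = 1 × 2 + 1  ⟹  1 = (6)·105 + (-37)·17
So (-37)·17 ≡ 1 (mod 105), i.e. 17^(-1) ≡ -37 ≡ 68 (mod 105).
Check: 17 × 68 = 1156 ≡ 1 (mod 105)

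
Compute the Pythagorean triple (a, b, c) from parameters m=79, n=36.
(4945, 5688, 7537)

Euclid's formula: a = m² - n², b = 2mn, c = m² + n²
m = 79, n = 36
a = 79² - 36² = 6241 - 1296 = 4945
b = 2 × 79 × 36 = 5688
c = 79² + 36² = 6241 + 1296 = 7537
Verification: 4945² + 5688² = 24453025 + 32353344 = 56806369 = 7537² ✓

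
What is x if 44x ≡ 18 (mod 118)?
x ≡ 46 (mod 59)

gcd(44, 118) = 2, which divides 18, so solutions exist.
Divide through by 2: 22x ≡ 9 (mod 59).
Find 22^(-1) mod 59 by the extended Euclidean algorithm:
59 = 2 × 22 + 15  ⟹  15 = (1)·59 + (-2)·22
22 = 1 × 15 + 7  ⟹  7 = (-1)·59 + (3)·22
15 = 2 × 7 + 1  ⟹  1 = (3)·59 + (-8)·22
So (-8)·22 ≡ 1 (mod 59), i.e. 22^(-1) ≡ -8 ≡ 51 (mod 59).
x ≡ 51 × 9 = 459 ≡ 46 (mod 59).
Check: 44 × 46 = 2024 ≡ 18 (mod 118).
x ≡ 46 (mod 59), giving 2 solutions mod 118.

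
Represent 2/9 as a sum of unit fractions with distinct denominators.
1/5 + 1/45

Greedy algorithm:
2/9: ceiling(9/2) = 5, use 1/5
1/45: ceiling(45/1) = 45, use 1/45
Result: 2/9 = 1/5 + 1/45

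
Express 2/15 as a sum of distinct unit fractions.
1/8 + 1/120

Greedy algorithm:
2/15: ceiling(15/2) = 8, use 1/8
1/120: ceiling(120/1) = 120, use 1/120
Result: 2/15 = 1/8 + 1/120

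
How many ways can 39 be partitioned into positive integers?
31185

p(n) counts ways to write n as a sum of positive integers (order ignored).
Euler's pentagonal recurrence: p(k) = p(k-1) + p(k-2) - p(k-5) - p(k-7) + p(k-12) + p(k-15) - ... (offsets j(3j∓1)/2, signs ++--, p(0)=1, p(<0)=0).
DP table for k = 0..38: p(0)=1, p(1)=1, p(2)=2, p(3)=3, p(4)=5, p(5)=7, p(6)=11, p(7)=15, p(8)=22, p(9)=30, p(10)=42, p(11)=56, p(12)=77, p(13)=101, p(14)=135, p(15)=176, p(16)=231, p(17)=297, p(18)=385, p(19)=490, p(20)=627, p(21)=792, p(22)=1002, p(23)=1255, p(24)=1575, p(25)=1958, p(26)=2436, p(27)=3010, p(28)=3718, p(29)=4565, p(30)=5604, p(31)=6842, p(32)=8349, p(33)=10143, p(34)=12310, p(35)=14883, p(36)=17977, p(37)=21637, p(38)=26015.
Final step: p(39) = p(38) + p(37) - p(34) - p(32) + p(27) + p(24) - p(17) - p(13) + p(4)
= 26015 + 21637 - 12310 - 8349 + 3010 + 1575 - 297 - 101 + 5
= 31185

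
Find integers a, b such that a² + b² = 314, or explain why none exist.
5² + 17² (a=5, b=17)

Factorization: 314 = 2 × 157
By Fermat: n is sum of two squares iff every prime p ≡ 3 (mod 4) appears to even power.
All primes ≡ 3 (mod 4) appear to even power.
Search a = 0, 1, 2, … for 314 - a² a perfect square: first hit at a = 5: 314 - 25 = 289 = 17².
314 = 5² + 17² = 25 + 289 ✓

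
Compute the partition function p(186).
1171432692373

p(n) counts ways to write n as a sum of positive integers (order ignored).
Euler's pentagonal recurrence: p(k) = p(k-1) + p(k-2) - p(k-5) - p(k-7) + p(k-12) + p(k-15) - ... (offsets j(3j∓1)/2, signs ++--, p(0)=1, p(<0)=0).
DP table for k = 0..185: p(0)=1, p(1)=1, p(2)=2, p(3)=3, p(4)=5, p(5)=7, p(6)=11, p(7)=15, p(8)=22, p(9)=30, p(10)=42, p(11)=56, p(12)=77, p(13)=101, p(14)=135, p(15)=176, p(16)=231, p(17)=297, p(18)=385, p(19)=490, p(20)=627, p(21)=792, p(22)=1002, p(23)=1255, p(24)=1575, p(25)=1958, p(26)=2436, p(27)=3010, p(28)=3718, p(29)=4565, p(30)=5604, p(31)=6842, p(32)=8349, p(33)=10143, p(34)=12310, p(35)=14883, p(36)=17977, p(37)=21637, p(38)=26015, p(39)=31185, p(40)=37338, p(41)=44583, p(42)=53174, p(43)=63261, p(44)=75175, p(45)=89134, p(46)=105558, p(47)=124754, p(48)=147273, p(49)=173525, p(50)=204226, p(51)=239943, p(52)=281589, p(53)=329931, p(54)=386155, p(55)=451276, p(56)=526823, p(57)=614154, p(58)=715220, p(59)=831820, p(60)=966467, p(61)=1121505, p(62)=1300156, p(63)=1505499, p(64)=1741630, p(65)=2012558, p(66)=2323520, p(67)=2679689, p(68)=3087735, p(69)=3554345, p(70)=4087968, p(71)=4697205, p(72)=5392783, p(73)=6185689, p(74)=7089500, p(75)=8118264, p(76)=9289091, p(77)=10619863, p(78)=12132164, p(79)=13848650, p(80)=15796476, p(81)=18004327, p(82)=20506255, p(83)=23338469, p(84)=26543660, p(85)=30167357, p(86)=34262962, p(87)=38887673, p(88)=44108109, p(89)=49995925, p(90)=56634173, p(91)=64112359, p(92)=72533807, p(93)=82010177, p(94)=92669720, p(95)=104651419, p(96)=118114304, p(97)=133230930, p(98)=150198136, p(99)=169229875, p(100)=190569292, p(101)=214481126, p(102)=241265379, p(103)=271248950, p(104)=304801365, p(105)=342325709, p(106)=384276336, p(107)=431149389, p(108)=483502844, p(109)=541946240, p(110)=607163746, p(111)=679903203, p(112)=761002156, p(113)=851376628, p(114)=952050665, p(115)=1064144451, p(116)=1188908248, p(117)=1327710076, p(118)=1482074143, p(119)=1653668665, p(120)=1844349560, p(121)=2056148051, p(122)=2291320912, p(123)=2552338241, p(124)=2841940500, p(125)=3163127352, p(126)=3519222692, p(127)=3913864295, p(128)=4351078600, p(129)=4835271870, p(130)=5371315400, p(131)=5964539504, p(132)=6620830889, p(133)=7346629512, p(134)=8149040695, p(135)=9035836076, p(136)=10015581680, p(137)=11097645016, p(138)=12292341831, p(139)=13610949895, p(140)=15065878135, p(141)=16670689208, p(142)=18440293320, p(143)=20390982757, p(144)=22540654445, p(145)=24908858009, p(146)=27517052599, p(147)=30388671978, p(148)=33549419497, p(149)=37027355200, p(150)=40853235313, p(151)=45060624582, p(152)=49686288421, p(153)=54770336324, p(154)=60356673280, p(155)=66493182097, p(156)=73232243759, p(157)=80630964769, p(158)=88751778802, p(159)=97662728555, p(160)=107438159466, p(161)=118159068427, p(162)=129913904637, p(163)=142798995930, p(164)=156919475295, p(165)=172389800255, p(166)=189334822579, p(167)=207890420102, p(168)=228204732751, p(169)=250438925115, p(170)=274768617130, p(171)=301384802048, p(172)=330495499613, p(173)=362326859895, p(174)=397125074750, p(175)=435157697830, p(176)=476715857290, p(177)=522115831195, p(178)=571701605655, p(179)=625846753120, p(180)=684957390936, p(181)=749474411781, p(182)=819876908323, p(183)=896684817527, p(184)=980462880430, p(185)=1071823774337.
Final step: p(186) = p(185) + p(184) - p(181) - p(179) + p(174) + p(171) - p(164) - p(160) + p(151) + p(146) - p(135) - p(129) + p(116) + p(109) - p(94) - p(86) + p(69) + p(60) - p(41) - p(31) + p(10)
= 1071823774337 + 980462880430 - 749474411781 - 625846753120 + 397125074750 + 301384802048 - 156919475295 - 107438159466 + 45060624582 + 27517052599 - 9035836076 - 4835271870 + 1188908248 + 541946240 - 92669720 - 34262962 + 3554345 + 966467 - 44583 - 6842 + 42
= 1171432692373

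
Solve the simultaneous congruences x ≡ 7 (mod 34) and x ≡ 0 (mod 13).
143

Using Chinese Remainder Theorem:
M = 34 × 13 = 442
M1 = 13, M2 = 34
y1 = 13^(-1) mod 34 = 21
y2 = 34^(-1) mod 13 = 5
x = (7×13×21 + 0×34×5) mod 442 = 143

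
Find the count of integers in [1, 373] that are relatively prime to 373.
372

373 = 373
φ(n) = n × ∏(1 - 1/p) for each prime p dividing n
φ(373) = 373 × (1 - 1/373) = 372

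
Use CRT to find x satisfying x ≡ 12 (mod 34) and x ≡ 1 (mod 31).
590

Using Chinese Remainder Theorem:
M = 34 × 31 = 1054
M1 = 31, M2 = 34
y1 = 31^(-1) mod 34 = 11
y2 = 34^(-1) mod 31 = 21
x = (12×31×11 + 1×34×21) mod 1054 = 590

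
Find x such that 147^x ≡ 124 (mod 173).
52

Baby-step giant-step with step n = ⌈√173⌉ = 14.
Baby steps 147^j mod 173 (j:value) for j=0..13: 0:1, 1:147, 2:157, 3:70, 4:83, 5:91, 6:56, 7:101, 8:142, 9:114, 10:150, 11:79, 12:22, 13:120.
Giant-step multiplier: 147^(-14) ≡ 147^(172-14) = 147^158 ≡ 144 (mod 173).
Giant steps γ_i = 124·144^i mod 173: γ_0=124, γ_1=37, γ_2=138, γ_3=150 (in table at j=10).
x = i·n + j = 3·14 + 10 = 52.
Check: 147^52 ≡ 124 (mod 173).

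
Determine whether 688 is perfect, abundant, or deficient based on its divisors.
deficient

Proper divisors of 688: sum = 1 + 2 + 4 + 8 + 16 + 43 + 86 + 172 + 344 = 676
Since 676 < 688, 688 is deficient.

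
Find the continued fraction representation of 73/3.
[24; 3]

Euclidean algorithm steps:
73 = 24 × 3 + 1
3 = 3 × 1 + 0
Continued fraction: [24; 3]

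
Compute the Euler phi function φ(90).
24

90 = 2 × 3^2 × 5
φ(n) = n × ∏(1 - 1/p) for each prime p dividing n
φ(90) = 90 × (1 - 1/2) × (1 - 1/3) × (1 - 1/5) = 24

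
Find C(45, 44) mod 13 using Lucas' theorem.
6

Using Lucas' theorem:
Write n=45 and k=44 in base 13:
n in base 13: [3, 6]
k in base 13: [3, 5]
C(45,44) mod 13 = ∏ C(n_i, k_i) mod 13
Digit binomials (mod 13): C(3,3) = 1; C(6,5) = 6
Product: 1 × 6 = 6 ≡ 6 (mod 13)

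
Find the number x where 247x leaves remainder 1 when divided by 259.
151

gcd(247, 259) = 1, so the inverse exists.
Extended Euclidean algorithm on (259, 247):
259 = 1 × 247 + 12  ⟹  12 = (1)·259 + (-1)·247
247 = 20 × 12 + 7  ⟹  7 = (-20)·259 + (21)·247
12 = 1 × 7 + 5  ⟹  5 = (21)·259 + (-22)·247
7 = 1 × 5 + 2  ⟹  2 = (-41)·259 + (43)·247
5 = 2 × 2 + 1  ⟹  1 = (103)·259 + (-108)·247
So (-108)·247 ≡ 1 (mod 259), i.e. 247^(-1) ≡ -108 ≡ 151 (mod 259).
Check: 247 × 151 = 37297 ≡ 1 (mod 259)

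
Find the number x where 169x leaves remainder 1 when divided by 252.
85

gcd(169, 252) = 1, so the inverse exists.
Extended Euclidean algorithm on (252, 169):
252 = 1 × 169 + 83  ⟹  83 = (1)·252 + (-1)·169
169 = 2 × 83 + 3  ⟹  3 = (-2)·252 + (3)·169
83 = 27 × 3 + 2  ⟹  2 = (55)·252 + (-82)·169
3 = 1 × 2 + 1  ⟹  1 = (-57)·252 + (85)·169
So (85)·169 ≡ 1 (mod 252), i.e. 169^(-1) ≡ 85 (mod 252).
Check: 169 × 85 = 14365 ≡ 1 (mod 252)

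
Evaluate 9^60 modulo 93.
63

Repeated squaring. Binary of 60 = 111100.
9^1 ≡ 9 (mod 93); 9^2 ≡ 81 (mod 93); 9^4 ≡ 51 (mod 93); 9^8 ≡ 90 (mod 93); 9^16 ≡ 9 (mod 93); 9^32 ≡ 81 (mod 93)
9^60 = 9^4 × 9^8 × 9^16 × 9^32 ≡ 63 (mod 93)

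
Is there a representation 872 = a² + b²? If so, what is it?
14² + 26² (a=14, b=26)

Factorization: 872 = 2^3 × 109
By Fermat: n is sum of two squares iff every prime p ≡ 3 (mod 4) appears to even power.
All primes ≡ 3 (mod 4) appear to even power.
Search a = 0, 1, 2, … for 872 - a² a perfect square: first hit at a = 14: 872 - 196 = 676 = 26².
872 = 14² + 26² = 196 + 676 ✓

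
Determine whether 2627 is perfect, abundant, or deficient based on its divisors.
deficient

Proper divisors of 2627: sum = 1 + 37 + 71 = 109
Since 109 < 2627, 2627 is deficient.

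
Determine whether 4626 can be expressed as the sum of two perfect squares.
45² + 51² (a=45, b=51)

Factorization: 4626 = 2 × 3^2 × 257
By Fermat: n is sum of two squares iff every prime p ≡ 3 (mod 4) appears to even power.
All primes ≡ 3 (mod 4) appear to even power.
Search a = 0, 1, 2, … for 4626 - a² a perfect square: first hit at a = 45: 4626 - 2025 = 2601 = 51².
4626 = 45² + 51² = 2025 + 2601 ✓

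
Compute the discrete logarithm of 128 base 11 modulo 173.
105

Baby-step giant-step with step n = ⌈√173⌉ = 14.
Baby steps 11^j mod 173 (j:value) for j=0..13: 0:1, 1:11, 2:121, 3:120, 4:109, 5:161, 6:41, 7:105, 8:117, 9:76, 10:144, 11:27, 12:124, 13:153.
Giant-step multiplier: 11^(-14) ≡ 11^(172-14) = 11^158 ≡ 92 (mod 173).
Giant steps γ_i = 128·92^i mod 173: γ_0=128, γ_1=12, γ_2=66, γ_3=17, γ_4=7, γ_5=125, γ_6=82, γ_7=105 (in table at j=7).
x = i·n + j = 7·14 + 7 = 105.
Check: 11^105 ≡ 128 (mod 173).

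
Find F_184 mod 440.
3

Matrix identity: Q^n = [[F_(n+1), F_n], [F_n, F_(n-1)]] with Q = [[1,1],[1,0]].
n = 184 = 10111000₂. Square-and-multiply, entries mod 440:
Q^1 = [[1,1],[1,0]]
Q^2 = (Q^1)² = [[2,1],[1,1]]
Q^5 = (Q^2)²·Q = [[8,5],[5,3]]
Q^11 = (Q^5)²·Q = [[144,89],[89,55]]
Q^23 = (Q^11)²·Q = [[168,57],[57,111]]
Q^46 = (Q^23)² = [[233,63],[63,170]]
Q^92 = (Q^46)² = [[178,309],[309,309]]
Q^184 = (Q^92)² = [[5,3],[3,2]]
F_184 mod 440 = Q^184[0][1] = 3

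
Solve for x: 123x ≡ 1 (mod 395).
167

gcd(123, 395) = 1, so the inverse exists.
Extended Euclidean algorithm on (395, 123):
395 = 3 × 123 + 26  ⟹  26 = (1)·395 + (-3)·123
123 = 4 × 26 + 19  ⟹  19 = (-4)·395 + (13)·123
26 = 1 × 19 + 7  ⟹  7 = (5)·395 + (-16)·123
19 = 2 × 7 + 5  ⟹  5 = (-14)·395 + (45)·123
7 = 1 × 5 + 2  ⟹  2 = (19)·395 + (-61)·123
5 = 2 × 2 + 1  ⟹  1 = (-52)·395 + (167)·123
So (167)·123 ≡ 1 (mod 395), i.e. 123^(-1) ≡ 167 (mod 395).
Check: 123 × 167 = 20541 ≡ 1 (mod 395)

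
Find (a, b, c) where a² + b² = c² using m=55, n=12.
(2881, 1320, 3169)

Euclid's formula: a = m² - n², b = 2mn, c = m² + n²
m = 55, n = 12
a = 55² - 12² = 3025 - 144 = 2881
b = 2 × 55 × 12 = 1320
c = 55² + 12² = 3025 + 144 = 3169
Verification: 2881² + 1320² = 8300161 + 1742400 = 10042561 = 3169² ✓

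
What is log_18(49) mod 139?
86

Baby-step giant-step with step n = ⌈√139⌉ = 12.
Baby steps 18^j mod 139 (j:value) for j=0..11: 0:1, 1:18, 2:46, 3:133, 4:31, 5:2, 6:36, 7:92, 8:127, 9:62, 10:4, 11:72.
Giant-step multiplier: 18^(-12) ≡ 18^(138-12) = 18^126 ≡ 34 (mod 139).
Giant steps γ_i = 49·34^i mod 139: γ_0=49, γ_1=137, γ_2=71, γ_3=51, γ_4=66, γ_5=20, γ_6=124, γ_7=46 (in table at j=2).
x = i·n + j = 7·12 + 2 = 86.
Check: 18^86 ≡ 49 (mod 139).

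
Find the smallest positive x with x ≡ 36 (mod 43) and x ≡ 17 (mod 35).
122

Using Chinese Remainder Theorem:
M = 43 × 35 = 1505
M1 = 35, M2 = 43
y1 = 35^(-1) mod 43 = 16
y2 = 43^(-1) mod 35 = 22
x = (36×35×16 + 17×43×22) mod 1505 = 122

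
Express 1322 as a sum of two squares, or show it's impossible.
19² + 31² (a=19, b=31)

Factorization: 1322 = 2 × 661
By Fermat: n is sum of two squares iff every prime p ≡ 3 (mod 4) appears to even power.
All primes ≡ 3 (mod 4) appear to even power.
Search a = 0, 1, 2, … for 1322 - a² a perfect square: first hit at a = 19: 1322 - 361 = 961 = 31².
1322 = 19² + 31² = 361 + 961 ✓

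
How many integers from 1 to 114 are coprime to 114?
36

114 = 2 × 3 × 19
φ(n) = n × ∏(1 - 1/p) for each prime p dividing n
φ(114) = 114 × (1 - 1/2) × (1 - 1/3) × (1 - 1/19) = 36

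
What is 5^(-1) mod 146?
117

gcd(5, 146) = 1, so the inverse exists.
Extended Euclidean algorithm on (146, 5):
146 = 29 × 5 + 1  ⟹  1 = (1)·146 + (-29)·5
So (-29)·5 ≡ 1 (mod 146), i.e. 5^(-1) ≡ -29 ≡ 117 (mod 146).
Check: 5 × 117 = 585 ≡ 1 (mod 146)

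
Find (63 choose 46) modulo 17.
3

Using Lucas' theorem:
Write n=63 and k=46 in base 17:
n in base 17: [3, 12]
k in base 17: [2, 12]
C(63,46) mod 17 = ∏ C(n_i, k_i) mod 17
Digit binomials (mod 17): C(3,2) = 3; C(12,12) = 1
Product: 3 × 1 = 3 ≡ 3 (mod 17)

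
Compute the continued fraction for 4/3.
[1; 3]

Euclidean algorithm steps:
4 = 1 × 3 + 1
3 = 3 × 1 + 0
Continued fraction: [1; 3]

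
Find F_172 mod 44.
23

Matrix identity: Q^n = [[F_(n+1), F_n], [F_n, F_(n-1)]] with Q = [[1,1],[1,0]].
n = 172 = 10101100₂. Square-and-multiply, entries mod 44:
Q^1 = [[1,1],[1,0]]
Q^2 = (Q^1)² = [[2,1],[1,1]]
Q^5 = (Q^2)²·Q = [[8,5],[5,3]]
Q^10 = (Q^5)² = [[1,11],[11,34]]
Q^21 = (Q^10)²·Q = [[23,34],[34,33]]
Q^43 = (Q^21)²·Q = [[25,13],[13,12]]
Q^86 = (Q^43)² = [[2,41],[41,5]]
Q^172 = (Q^86)² = [[13,23],[23,34]]
F_172 mod 44 = Q^172[0][1] = 23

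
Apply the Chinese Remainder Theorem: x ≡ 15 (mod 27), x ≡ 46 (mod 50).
96

Using Chinese Remainder Theorem:
M = 27 × 50 = 1350
M1 = 50, M2 = 27
y1 = 50^(-1) mod 27 = 20
y2 = 27^(-1) mod 50 = 13
x = (15×50×20 + 46×27×13) mod 1350 = 96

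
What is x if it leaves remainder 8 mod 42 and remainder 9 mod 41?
50

Using Chinese Remainder Theorem:
M = 42 × 41 = 1722
M1 = 41, M2 = 42
y1 = 41^(-1) mod 42 = 41
y2 = 42^(-1) mod 41 = 1
x = (8×41×41 + 9×42×1) mod 1722 = 50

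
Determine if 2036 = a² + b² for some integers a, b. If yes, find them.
10² + 44² (a=10, b=44)

Factorization: 2036 = 2^2 × 509
By Fermat: n is sum of two squares iff every prime p ≡ 3 (mod 4) appears to even power.
All primes ≡ 3 (mod 4) appear to even power.
Search a = 0, 1, 2, … for 2036 - a² a perfect square: first hit at a = 10: 2036 - 100 = 1936 = 44².
2036 = 10² + 44² = 100 + 1936 ✓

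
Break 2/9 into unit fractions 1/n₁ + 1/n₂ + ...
1/5 + 1/45

Greedy algorithm:
2/9: ceiling(9/2) = 5, use 1/5
1/45: ceiling(45/1) = 45, use 1/45
Result: 2/9 = 1/5 + 1/45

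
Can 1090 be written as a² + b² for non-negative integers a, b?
1² + 33² (a=1, b=33)

Factorization: 1090 = 2 × 5 × 109
By Fermat: n is sum of two squares iff every prime p ≡ 3 (mod 4) appears to even power.
All primes ≡ 3 (mod 4) appear to even power.
Search a = 0, 1, 2, … for 1090 - a² a perfect square: first hit at a = 1: 1090 - 1 = 1089 = 33².
1090 = 1² + 33² = 1 + 1089 ✓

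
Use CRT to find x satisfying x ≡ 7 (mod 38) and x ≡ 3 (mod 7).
45

Using Chinese Remainder Theorem:
M = 38 × 7 = 266
M1 = 7, M2 = 38
y1 = 7^(-1) mod 38 = 11
y2 = 38^(-1) mod 7 = 5
x = (7×7×11 + 3×38×5) mod 266 = 45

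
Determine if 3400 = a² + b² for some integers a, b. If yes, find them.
6² + 58² (a=6, b=58)

Factorization: 3400 = 2^3 × 5^2 × 17
By Fermat: n is sum of two squares iff every prime p ≡ 3 (mod 4) appears to even power.
All primes ≡ 3 (mod 4) appear to even power.
Search a = 0, 1, 2, … for 3400 - a² a perfect square: first hit at a = 6: 3400 - 36 = 3364 = 58².
3400 = 6² + 58² = 36 + 3364 ✓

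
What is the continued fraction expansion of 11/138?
[0; 12, 1, 1, 5]

Euclidean algorithm steps:
11 = 0 × 138 + 11
138 = 12 × 11 + 6
11 = 1 × 6 + 5
6 = 1 × 5 + 1
5 = 5 × 1 + 0
Continued fraction: [0; 12, 1, 1, 5]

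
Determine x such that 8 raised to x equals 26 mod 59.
54

Baby-step giant-step with step n = ⌈√59⌉ = 8.
Baby steps 8^j mod 59 (j:value) for j=0..7: 0:1, 1:8, 2:5, 3:40, 4:25, 5:23, 6:7, 7:56.
Giant-step multiplier: 8^(-8) ≡ 8^(58-8) = 8^50 ≡ 27 (mod 59).
Giant steps γ_i = 26·27^i mod 59: γ_0=26, γ_1=53, γ_2=15, γ_3=51, γ_4=20, γ_5=9, γ_6=7 (in table at j=6).
x = i·n + j = 6·8 + 6 = 54.
Check: 8^54 ≡ 26 (mod 59).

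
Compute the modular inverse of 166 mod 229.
189

gcd(166, 229) = 1, so the inverse exists.
Extended Euclidean algorithm on (229, 166):
229 = 1 × 166 + 63  ⟹  63 = (1)·229 + (-1)·166
166 = 2 × 63 + 40  ⟹  40 = (-2)·229 + (3)·166
63 = 1 × 40 + 23  ⟹  23 = (3)·229 + (-4)·166
40 = 1 × 23 + 17  ⟹  17 = (-5)·229 + (7)·166
23 = 1 × 17 + 6  ⟹  6 = (8)·229 + (-11)·166
17 = 2 × 6 + 5  ⟹  5 = (-21)·229 + (29)·166
6 = 1 × 5 + 1  ⟹  1 = (29)·229 + (-40)·166
So (-40)·166 ≡ 1 (mod 229), i.e. 166^(-1) ≡ -40 ≡ 189 (mod 229).
Check: 166 × 189 = 31374 ≡ 1 (mod 229)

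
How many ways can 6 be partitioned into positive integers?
11

p(n) counts ways to write n as a sum of positive integers (order ignored).
Examples: 6; 5 + 1; 4 + 2; 4 + 1 + 1; 3 + 3; ... (11 total)
p(6) = 11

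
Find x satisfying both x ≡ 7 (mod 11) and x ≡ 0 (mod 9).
18

Using Chinese Remainder Theorem:
M = 11 × 9 = 99
M1 = 9, M2 = 11
y1 = 9^(-1) mod 11 = 5
y2 = 11^(-1) mod 9 = 5
x = (7×9×5 + 0×11×5) mod 99 = 18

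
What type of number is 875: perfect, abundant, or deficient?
deficient

Proper divisors of 875: sum = 1 + 5 + 7 + 25 + 35 + 125 + 175 = 373
Since 373 < 875, 875 is deficient.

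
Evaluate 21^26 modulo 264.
177

Repeated squaring. Binary of 26 = 11010.
21^1 ≡ 21 (mod 264); 21^2 ≡ 177 (mod 264); 21^4 ≡ 177 (mod 264); 21^8 ≡ 177 (mod 264); 21^16 ≡ 177 (mod 264)
21^26 = 21^2 × 21^8 × 21^16 ≡ 177 (mod 264)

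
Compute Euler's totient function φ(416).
192

416 = 2^5 × 13
φ(n) = n × ∏(1 - 1/p) for each prime p dividing n
φ(416) = 416 × (1 - 1/2) × (1 - 1/13) = 192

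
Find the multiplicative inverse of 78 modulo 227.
195

gcd(78, 227) = 1, so the inverse exists.
Extended Euclidean algorithm on (227, 78):
227 = 2 × 78 + 71  ⟹  71 = (1)·227 + (-2)·78
78 = 1 × 71 + 7  ⟹  7 = (-1)·227 + (3)·78
71 = 10 × 7 + 1  ⟹  1 = (11)·227 + (-32)·78
So (-32)·78 ≡ 1 (mod 227), i.e. 78^(-1) ≡ -32 ≡ 195 (mod 227).
Check: 78 × 195 = 15210 ≡ 1 (mod 227)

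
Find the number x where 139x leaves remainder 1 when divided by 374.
261

gcd(139, 374) = 1, so the inverse exists.
Extended Euclidean algorithm on (374, 139):
374 = 2 × 139 + 96  ⟹  96 = (1)·374 + (-2)·139
139 = 1 × 96 + 43  ⟹  43 = (-1)·374 + (3)·139
96 = 2 × 43 + 10  ⟹  10 = (3)·374 + (-8)·139
43 = 4 × 10 + 3  ⟹  3 = (-13)·374 + (35)·139
10 = 3 × 3 + 1  ⟹  1 = (42)·374 + (-113)·139
So (-113)·139 ≡ 1 (mod 374), i.e. 139^(-1) ≡ -113 ≡ 261 (mod 374).
Check: 139 × 261 = 36279 ≡ 1 (mod 374)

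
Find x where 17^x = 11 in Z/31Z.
29

Baby-step giant-step with step n = ⌈√31⌉ = 6.
Baby steps 17^j mod 31 (j:value) for j=0..5: 0:1, 1:17, 2:10, 3:15, 4:7, 5:26.
Giant-step multiplier: 17^(-6) ≡ 17^(30-6) = 17^24 ≡ 4 (mod 31).
Giant steps γ_i = 11·4^i mod 31: γ_0=11, γ_1=13, γ_2=21, γ_3=22, γ_4=26 (in table at j=5).
x = i·n + j = 4·6 + 5 = 29.
Check: 17^29 ≡ 11 (mod 31).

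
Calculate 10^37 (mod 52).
36

Repeated squaring. Binary of 37 = 100101.
10^1 ≡ 10 (mod 52); 10^2 ≡ 48 (mod 52); 10^4 ≡ 16 (mod 52); 10^8 ≡ 48 (mod 52); 10^16 ≡ 16 (mod 52); 10^32 ≡ 48 (mod 52)
10^37 = 10^1 × 10^4 × 10^32 ≡ 36 (mod 52)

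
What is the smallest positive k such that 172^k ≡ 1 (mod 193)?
48

193 is prime, so ord(172) divides φ(193) = 192.
Divisors of 192: 1, 2, 3, 4, 6, 8, 12, 16, 24, 32, 48, 64, 96, 192.
Repeated squaring: 172^1 ≡ 172, 172^2 ≡ 55, 172^4 ≡ 130, 172^8 ≡ 109, 172^16 ≡ 108, 172^32 ≡ 84, 172^64 ≡ 108, 172^128 ≡ 84 (mod 193).
Test 172^d mod 193 for each divisor d in increasing order:
172^1 ≡ 172
172^2 ≡ 55
172^3 = 172^2·172^1 ≡ 3
172^4 ≡ 130
172^6 = 172^4·172^2 ≡ 9
172^8 ≡ 109
172^12 = 172^8·172^4 ≡ 81
172^16 ≡ 108
172^24 = 172^16·172^8 ≡ 192
172^32 ≡ 84
172^48 = 172^32·172^16 ≡ 1  ← first divisor giving 1
The order is 48.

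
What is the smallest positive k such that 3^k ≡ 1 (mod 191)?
95

191 is prime, so ord(3) divides φ(191) = 190.
Divisors of 190: 1, 2, 5, 10, 19, 38, 95, 190.
Repeated squaring: 3^1 ≡ 3, 3^2 ≡ 9, 3^4 ≡ 81, 3^8 ≡ 67, 3^16 ≡ 96, 3^32 ≡ 48, 3^64 ≡ 12, 3^128 ≡ 144 (mod 191).
Test 3^d mod 191 for each divisor d in increasing order:
3^1 ≡ 3
3^2 ≡ 9
3^5 = 3^4·3^1 ≡ 52
3^10 = 3^8·3^2 ≡ 30
3^19 = 3^16·3^2·3^1 ≡ 109
3^38 = 3^32·3^4·3^2 ≡ 39
3^95 = 3^64·3^16·3^8·3^4·3^2·3^1 ≡ 1  ← first divisor giving 1
The order is 95.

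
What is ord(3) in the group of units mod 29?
28

29 is prime, so ord(3) divides φ(29) = 28.
Divisors of 28: 1, 2, 4, 7, 14, 28.
Repeated squaring: 3^1 ≡ 3, 3^2 ≡ 9, 3^4 ≡ 23, 3^8 ≡ 7, 3^16 ≡ 20 (mod 29).
Test 3^d mod 29 for each divisor d in increasing order:
3^1 ≡ 3
3^2 ≡ 9
3^4 ≡ 23
3^7 = 3^4·3^2·3^1 ≡ 12
3^14 = 3^8·3^4·3^2 ≡ 28
3^28 = 3^16·3^8·3^4 ≡ 1  ← first divisor giving 1
The order is 28.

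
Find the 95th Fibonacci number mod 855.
100

Matrix identity: Q^n = [[F_(n+1), F_n], [F_n, F_(n-1)]] with Q = [[1,1],[1,0]].
n = 95 = 1011111₂. Square-and-multiply, entries mod 855:
Q^1 = [[1,1],[1,0]]
Q^2 = (Q^1)² = [[2,1],[1,1]]
Q^5 = (Q^2)²·Q = [[8,5],[5,3]]
Q^11 = (Q^5)²·Q = [[144,89],[89,55]]
Q^23 = (Q^11)²·Q = [[198,442],[442,611]]
Q^47 = (Q^23)²·Q = [[486,298],[298,188]]
Q^95 = (Q^47)²·Q = [[27,100],[100,782]]
F_95 mod 855 = Q^95[0][1] = 100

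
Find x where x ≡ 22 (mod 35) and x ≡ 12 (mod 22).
232

Using Chinese Remainder Theorem:
M = 35 × 22 = 770
M1 = 22, M2 = 35
y1 = 22^(-1) mod 35 = 8
y2 = 35^(-1) mod 22 = 17
x = (22×22×8 + 12×35×17) mod 770 = 232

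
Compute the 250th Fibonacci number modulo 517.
462

Matrix identity: Q^n = [[F_(n+1), F_n], [F_n, F_(n-1)]] with Q = [[1,1],[1,0]].
n = 250 = 11111010₂. Square-and-multiply, entries mod 517:
Q^1 = [[1,1],[1,0]]
Q^3 = (Q^1)²·Q = [[3,2],[2,1]]
Q^7 = (Q^3)²·Q = [[21,13],[13,8]]
Q^15 = (Q^7)²·Q = [[470,93],[93,377]]
Q^31 = (Q^15)²·Q = [[188,1],[1,187]]
Q^62 = (Q^31)² = [[189,375],[375,331]]
Q^125 = (Q^62)²·Q = [[140,49],[49,91]]
Q^250 = (Q^125)² = [[287,462],[462,342]]
F_250 mod 517 = Q^250[0][1] = 462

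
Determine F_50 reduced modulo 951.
853

Matrix identity: Q^n = [[F_(n+1), F_n], [F_n, F_(n-1)]] with Q = [[1,1],[1,0]].
n = 50 = 110010₂. Square-and-multiply, entries mod 951:
Q^1 = [[1,1],[1,0]]
Q^3 = (Q^1)²·Q = [[3,2],[2,1]]
Q^6 = (Q^3)² = [[13,8],[8,5]]
Q^12 = (Q^6)² = [[233,144],[144,89]]
Q^25 = (Q^12)²·Q = [[616,847],[847,720]]
Q^50 = (Q^25)² = [[362,853],[853,460]]
F_50 mod 951 = Q^50[0][1] = 853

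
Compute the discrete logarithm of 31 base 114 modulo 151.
58

Baby-step giant-step with step n = ⌈√151⌉ = 13.
Baby steps 114^j mod 151 (j:value) for j=0..12: 0:1, 1:114, 2:10, 3:83, 4:100, 5:75, 6:94, 7:146, 8:34, 9:101, 10:38, 11:104, 12:78.
Giant-step multiplier: 114^(-13) ≡ 114^(150-13) = 114^137 ≡ 71 (mod 151).
Giant steps γ_i = 31·71^i mod 151: γ_0=31, γ_1=87, γ_2=137, γ_3=63, γ_4=94 (in table at j=6).
x = i·n + j = 4·13 + 6 = 58.
Check: 114^58 ≡ 31 (mod 151).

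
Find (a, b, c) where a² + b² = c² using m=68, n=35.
(3399, 4760, 5849)

Euclid's formula: a = m² - n², b = 2mn, c = m² + n²
m = 68, n = 35
a = 68² - 35² = 4624 - 1225 = 3399
b = 2 × 68 × 35 = 4760
c = 68² + 35² = 4624 + 1225 = 5849
Verification: 3399² + 4760² = 11553201 + 22657600 = 34210801 = 5849² ✓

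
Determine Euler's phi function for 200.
80

200 = 2^3 × 5^2
φ(n) = n × ∏(1 - 1/p) for each prime p dividing n
φ(200) = 200 × (1 - 1/2) × (1 - 1/5) = 80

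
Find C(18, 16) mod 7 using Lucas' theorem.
6

Using Lucas' theorem:
Write n=18 and k=16 in base 7:
n in base 7: [2, 4]
k in base 7: [2, 2]
C(18,16) mod 7 = ∏ C(n_i, k_i) mod 7
Digit binomials (mod 7): C(2,2) = 1; C(4,2) = 6
Product: 1 × 6 = 6 ≡ 6 (mod 7)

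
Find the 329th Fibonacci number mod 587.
182

Matrix identity: Q^n = [[F_(n+1), F_n], [F_n, F_(n-1)]] with Q = [[1,1],[1,0]].
n = 329 = 101001001₂. Square-and-multiply, entries mod 587:
Q^1 = [[1,1],[1,0]]
Q^2 = (Q^1)² = [[2,1],[1,1]]
Q^5 = (Q^2)²·Q = [[8,5],[5,3]]
Q^10 = (Q^5)² = [[89,55],[55,34]]
Q^20 = (Q^10)² = [[380,308],[308,72]]
Q^41 = (Q^20)²·Q = [[452,355],[355,97]]
Q^82 = (Q^41)² = [[435,11],[11,424]]
Q^164 = (Q^82)² = [[332,57],[57,275]]
Q^329 = (Q^164)²·Q = [[148,182],[182,553]]
F_329 mod 587 = Q^329[0][1] = 182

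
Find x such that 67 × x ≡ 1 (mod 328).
235

gcd(67, 328) = 1, so the inverse exists.
Extended Euclidean algorithm on (328, 67):
328 = 4 × 67 + 60  ⟹  60 = (1)·328 + (-4)·67
67 = 1 × 60 + 7  ⟹  7 = (-1)·328 + (5)·67
60 = 8 × 7 + 4  ⟹  4 = (9)·328 + (-44)·67
7 = 1 × 4 + 3  ⟹  3 = (-10)·328 + (49)·67
4 = 1 × 3 + 1  ⟹  1 = (19)·328 + (-93)·67
So (-93)·67 ≡ 1 (mod 328), i.e. 67^(-1) ≡ -93 ≡ 235 (mod 328).
Check: 67 × 235 = 15745 ≡ 1 (mod 328)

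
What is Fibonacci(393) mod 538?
504

Matrix identity: Q^n = [[F_(n+1), F_n], [F_n, F_(n-1)]] with Q = [[1,1],[1,0]].
n = 393 = 110001001₂. Square-and-multiply, entries mod 538:
Q^1 = [[1,1],[1,0]]
Q^3 = (Q^1)²·Q = [[3,2],[2,1]]
Q^6 = (Q^3)² = [[13,8],[8,5]]
Q^12 = (Q^6)² = [[233,144],[144,89]]
Q^24 = (Q^12)² = [[243,100],[100,143]]
Q^49 = (Q^24)²·Q = [[49,185],[185,402]]
Q^98 = (Q^49)² = [[42,45],[45,535]]
Q^196 = (Q^98)² = [[23,141],[141,420]]
Q^393 = (Q^196)²·Q = [[21,504],[504,55]]
F_393 mod 538 = Q^393[0][1] = 504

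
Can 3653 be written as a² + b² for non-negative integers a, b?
17² + 58² (a=17, b=58)

Factorization: 3653 = 13 × 281
By Fermat: n is sum of two squares iff every prime p ≡ 3 (mod 4) appears to even power.
All primes ≡ 3 (mod 4) appear to even power.
Search a = 0, 1, 2, … for 3653 - a² a perfect square: first hit at a = 17: 3653 - 289 = 3364 = 58².
3653 = 17² + 58² = 289 + 3364 ✓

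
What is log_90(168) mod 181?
106

Baby-step giant-step with step n = ⌈√181⌉ = 14.
Baby steps 90^j mod 181 (j:value) for j=0..13: 0:1, 1:90, 2:136, 3:113, 4:34, 5:164, 6:99, 7:41, 8:70, 9:146, 10:108, 11:127, 12:27, 13:77.
Giant-step multiplier: 90^(-14) ≡ 90^(180-14) = 90^166 ≡ 94 (mod 181).
Giant steps γ_i = 168·94^i mod 181: γ_0=168, γ_1=45, γ_2=67, γ_3=144, γ_4=142, γ_5=135, γ_6=20, γ_7=70 (in table at j=8).
x = i·n + j = 7·14 + 8 = 106.
Check: 90^106 ≡ 168 (mod 181).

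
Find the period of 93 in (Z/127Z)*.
126

127 is prime, so ord(93) divides φ(127) = 126.
Divisors of 126: 1, 2, 3, 6, 7, 9, 14, 18, 21, 42, 63, 126.
Repeated squaring: 93^1 ≡ 93, 93^2 ≡ 13, 93^4 ≡ 42, 93^8 ≡ 113, 93^16 ≡ 69, 93^32 ≡ 62, 93^64 ≡ 34 (mod 127).
Test 93^d mod 127 for each divisor d in increasing order:
93^1 ≡ 93
93^2 ≡ 13
93^3 = 93^2·93^1 ≡ 66
93^6 = 93^4·93^2 ≡ 38
93^7 = 93^4·93^2·93^1 ≡ 105
93^9 = 93^8·93^1 ≡ 95
93^14 = 93^8·93^4·93^2 ≡ 103
93^18 = 93^16·93^2 ≡ 8
93^21 = 93^16·93^4·93^1 ≡ 20
93^42 = 93^32·93^8·93^2 ≡ 19
93^63 = 93^32·93^16·93^8·93^4·93^2·93^1 ≡ 126
93^126 = 93^64·93^32·93^16·93^8·93^4·93^2 ≡ 1  ← first divisor giving 1
The order is 126.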